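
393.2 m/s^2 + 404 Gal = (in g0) 40.51. Check: 393.2 m/s^2 is already in m/s^2. 1 Gal = 0.01 m/s^2, so 404 Gal = 404 * 0.01 = 4.04 m/s^2. Sum: 393.2 + 4.04 = 397.24 m/s^2. 1 g0 = 9.80665 m/s^2, so 397.24 m/s^2 = 397.24 / 9.80665 = 40.507207 g0 ≈ 40.51 g0 (4 s.f.).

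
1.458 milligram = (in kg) 1 milligram = 1e-06 kg, so 1.458 milligram = 1.458 * 1e-06 = 1.458e-06 kg. Result: 1.458e-06 kg. Final answer: 1.458e-06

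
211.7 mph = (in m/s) 94.64. Check: 1 mph = 0.44704 m/s, so 211.7 mph = 211.7 * 0.44704 = 94.638368 m/s. Result: 94.638368 m/s ≈ 94.64 m/s (4 s.f.).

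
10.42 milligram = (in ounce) 0.0003676. Check: 1 milligram = 1e-06 kg, so 10.42 milligram = 10.42 * 1e-06 = 1.042e-05 kg. 1 ounce = 0.028349523 kg, so 1.042e-05 kg = 1.042e-05 / 0.028349523 = 0.00036755468 ounce ≈ 0.0003676 ounce (4 s.f.).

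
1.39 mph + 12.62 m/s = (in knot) 1 mph = 0.44704 m/s, so 1.39 mph = 1.39 * 0.44704 = 0.6213856 m/s. 12.62 m/s is already in m/s. Sum: 0.6213856 + 12.62 = 13.241386 m/s. 1 knot = 0.51444444 m/s, so 13.241386 m/s = 13.241386 / 0.51444444 = 25.739194 knot ≈ 25.74 knot (4 s.f.). Final answer: 25.74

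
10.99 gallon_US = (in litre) 41.6. Check: 1 gallon_US = 0.0037854118 m^3, so 10.99 gallon_US = 10.99 * 0.0037854118 = 0.041601676 m^3. 1 litre = 0.001 m^3, so 0.041601676 m^3 = 0.041601676 / 0.001 = 41.601676 litre ≈ 41.6 litre (4 s.f.).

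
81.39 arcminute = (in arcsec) 4883. Check: 1 arcminute = 0.00029088821 rad, so 81.39 arcminute = 81.39 * 0.00029088821 = 0.023675391 rad. 1 arcsec = 4.8481368e-06 rad, so 0.023675391 rad = 0.023675391 / 4.8481368e-06 = 4883.4 arcsec ≈ 4883 arcsec (4 s.f.).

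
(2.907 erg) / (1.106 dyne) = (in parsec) 1 erg = 1e-07 J, so 2.907 erg = 2.907 * 1e-07 = 2.907e-07 J. 1 dyne = 1e-05 N, so 1.106 dyne = 1.106 * 1e-05 = 1.106e-05 N. Combine: 2.907e-07 J / 1.106e-05 N = 0.026283906 m. 1 parsec = 3.0856776e+16 m, so 0.026283906 m = 0.026283906 / 3.0856776e+16 = 8.5180338e-19 parsec ≈ 8.518e-19 parsec (4 s.f.). Final answer: 8.518e-19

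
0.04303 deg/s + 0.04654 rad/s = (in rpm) 0.4516. Check: 1 deg/s = 0.017453293 rad/s, so 0.04303 deg/s = 0.04303 * 0.017453293 = 0.00075101518 rad/s. 0.04654 rad/s is already in rad/s. Sum: 0.00075101518 + 0.04654 = 0.047291015 rad/s. 1 rpm = 0.10471976 rad/s, so 0.047291015 rad/s = 0.047291015 / 0.10471976 = 0.45159593 rpm ≈ 0.4516 rpm (4 s.f.).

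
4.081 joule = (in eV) 4.081 joule = 4.081 J. 1 eV = 1.6021766e-19 J, so 4.081 J = 4.081 / 1.6021766e-19 = 2.5471599e+19 eV ≈ 2.547e+19 eV (4 s.f.). Final answer: 2.547e+19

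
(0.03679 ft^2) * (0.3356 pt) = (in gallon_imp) 1 ft^2 = 0.09290304 m^2, so 0.03679 ft^2 = 0.03679 * 0.09290304 = 0.0034179028 m^2. 1 pt = 0.00035277778 m, so 0.3356 pt = 0.3356 * 0.00035277778 = 0.00011839222 m. Combine: 0.0034179028 m^2 * 0.00011839222 m = 4.0465311e-07 m^3. 1 gallon_imp = 0.00454609 m^3, so 4.0465311e-07 m^3 = 4.0465311e-07 / 0.00454609 = 8.9011241e-05 gallon_imp ≈ 8.901e-05 gallon_imp (4 s.f.). Final answer: 8.901e-05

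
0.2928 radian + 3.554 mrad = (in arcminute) 0.2928 radian = 0.2928 rad. 1 mrad = 0.001 rad, so 3.554 mrad = 3.554 * 0.001 = 0.003554 rad. Sum: 0.2928 + 0.003554 = 0.296354 rad. 1 arcminute = 0.00029088821 rad, so 0.296354 rad = 0.296354 / 0.00029088821 = 1018.79 arcminute ≈ 1019 arcminute (4 s.f.). Final answer: 1019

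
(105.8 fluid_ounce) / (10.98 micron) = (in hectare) 1 fluid_ounce = 2.957353e-05 m^3, so 105.8 fluid_ounce = 105.8 * 2.957353e-05 = 0.0031288794 m^3. 1 micron = 1e-06 m, so 10.98 micron = 10.98 * 1e-06 = 1.098e-05 m. Combine: 0.0031288794 m^3 / 1.098e-05 m = 284.9617 m^2. 1 hectare = 10000 m^2, so 284.9617 m^2 = 284.9617 / 10000 = 0.02849617 hectare ≈ 0.0285 hectare (4 s.f.). Final answer: 0.0285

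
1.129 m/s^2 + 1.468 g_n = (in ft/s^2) 1.129 m/s^2 is already in m/s^2. 1 g_n = 9.80665 m/s^2, so 1.468 g_n = 1.468 * 9.80665 = 14.396162 m/s^2. Sum: 1.129 + 14.396162 = 15.525162 m/s^2. 1 ft/s^2 = 0.3048 m/s^2, so 15.525162 m/s^2 = 15.525162 / 0.3048 = 50.935572 ft/s^2 ≈ 50.94 ft/s^2 (4 s.f.). Final answer: 50.94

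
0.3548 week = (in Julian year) 0.0068. Check: 1 week = 604800 s, so 0.3548 week = 0.3548 * 604800 = 214583.04 s. 1 Julian year = 31557600 s, so 214583.04 s = 214583.04 / 31557600 = 0.0067997262 Julian year ≈ 0.0068 Julian year (4 s.f.).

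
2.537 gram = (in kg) 0.002537. Check: 1 gram = 0.001 kg, so 2.537 gram = 2.537 * 0.001 = 0.002537 kg. Result: 0.002537 kg.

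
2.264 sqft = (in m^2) 0.2103. Check: 1 sqft = 0.09290304 m^2, so 2.264 sqft = 2.264 * 0.09290304 = 0.21033248 m^2. Result: 0.21033248 m^2 ≈ 0.2103 m^2 (4 s.f.).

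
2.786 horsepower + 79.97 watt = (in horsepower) 2.893. Check: 1 horsepower = 745.69987 W, so 2.786 horsepower = 2.786 * 745.69987 = 2077.5198 W. 79.97 watt = 79.97 W. Sum: 2077.5198 + 79.97 = 2157.4898 W. 1 horsepower = 745.69987 W, so 2157.4898 W = 2157.4898 / 745.69987 = 2.8932415 horsepower ≈ 2.893 horsepower (4 s.f.).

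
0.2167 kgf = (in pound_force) 1 kgf = 9.80665 N, so 0.2167 kgf = 0.2167 * 9.80665 = 2.1251011 N. 1 pound_force = 4.4482216 N, so 2.1251011 N = 2.1251011 / 4.4482216 = 0.47774172 pound_force ≈ 0.4777 pound_force (4 s.f.). Final answer: 0.4777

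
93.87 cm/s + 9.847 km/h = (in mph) 8.218. Check: 1 cm/s = 0.01 m/s, so 93.87 cm/s = 93.87 * 0.01 = 0.9387 m/s. 1 km/h = 0.27777778 m/s, so 9.847 km/h = 9.847 * 0.27777778 = 2.7352778 m/s. Sum: 0.9387 + 2.7352778 = 3.6739778 m/s. 1 mph = 0.44704 m/s, so 3.6739778 m/s = 3.6739778 / 0.44704 = 8.2184542 mph ≈ 8.218 mph (4 s.f.).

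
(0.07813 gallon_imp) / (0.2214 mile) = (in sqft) 1 gallon_imp = 0.00454609 m^3, so 0.07813 gallon_imp = 0.07813 * 0.00454609 = 0.00035518601 m^3. 1 mile = 1609.344 m, so 0.2214 mile = 0.2214 * 1609.344 = 356.30876 m. Combine: 0.00035518601 m^3 / 356.30876 m = 9.9684894e-07 m^2. 1 sqft = 0.09290304 m^2, so 9.9684894e-07 m^2 = 9.9684894e-07 / 0.09290304 = 1.0729993e-05 sqft ≈ 1.073e-05 sqft (4 s.f.). Final answer: 1.073e-05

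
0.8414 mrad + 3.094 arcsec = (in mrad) 1 mrad = 0.001 rad, so 0.8414 mrad = 0.8414 * 0.001 = 0.0008414 rad. 1 arcsec = 4.8481368e-06 rad, so 3.094 arcsec = 3.094 * 4.8481368e-06 = 1.5000135e-05 rad. Sum: 0.0008414 + 1.5000135e-05 = 0.00085640014 rad. 1 mrad = 0.001 rad, so 0.00085640014 rad = 0.00085640014 / 0.001 = 0.85640014 mrad ≈ 0.8564 mrad (4 s.f.). Final answer: 0.8564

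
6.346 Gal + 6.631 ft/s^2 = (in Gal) 1 Gal = 0.01 m/s^2, so 6.346 Gal = 6.346 * 0.01 = 0.06346 m/s^2. 1 ft/s^2 = 0.3048 m/s^2, so 6.631 ft/s^2 = 6.631 * 0.3048 = 2.0211288 m/s^2. Sum: 0.06346 + 2.0211288 = 2.0845888 m/s^2. 1 Gal = 0.01 m/s^2, so 2.0845888 m/s^2 = 2.0845888 / 0.01 = 208.45888 Gal ≈ 208.5 Gal (4 s.f.). Final answer: 208.5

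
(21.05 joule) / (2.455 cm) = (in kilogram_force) 21.05 joule = 21.05 J. 1 cm = 0.01 m, so 2.455 cm = 2.455 * 0.01 = 0.02455 m. Combine: 21.05 J / 0.02455 m = 857.43381 N. 1 kilogram_force = 9.80665 N, so 857.43381 N = 857.43381 / 9.80665 = 87.433916 kilogram_force ≈ 87.43 kilogram_force (4 s.f.). Final answer: 87.43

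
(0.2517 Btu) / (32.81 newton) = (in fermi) 8.094e+15. Check: 1 Btu = 1055.0559 J, so 0.2517 Btu = 0.2517 * 1055.0559 = 265.55756 J. 32.81 newton = 32.81 N. Combine: 265.55756 J / 32.81 N = 8.0937994 m. 1 fermi = 1e-15 m, so 8.0937994 m = 8.0937994 / 1e-15 = 8.0937994e+15 fermi ≈ 8.094e+15 fermi (4 s.f.).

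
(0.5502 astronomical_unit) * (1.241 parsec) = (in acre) 1 astronomical_unit = 1.4959787e+11 m, so 0.5502 astronomical_unit = 0.5502 * 1.4959787e+11 = 8.2308748e+10 m. 1 parsec = 3.0856776e+16 m, so 1.241 parsec = 1.241 * 3.0856776e+16 = 3.8293259e+16 m. Combine: 8.2308748e+10 m * 3.8293259e+16 m = 3.1518702e+27 m^2. 1 acre = 4046.8564 m^2, so 3.1518702e+27 m^2 = 3.1518702e+27 / 4046.8564 = 7.7884409e+23 acre ≈ 7.788e+23 acre (4 s.f.). Final answer: 7.788e+23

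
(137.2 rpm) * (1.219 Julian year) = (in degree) 1 rpm = 0.10471976 rad/s, so 137.2 rpm = 137.2 * 0.10471976 = 14.36755 rad/s. 1 Julian year = 31557600 s, so 1.219 Julian year = 1.219 * 31557600 = 38468714 s. Combine: 14.36755 rad/s * 38468714 s = 5.5270119e+08 rad. 1 degree = 0.017453293 rad, so 5.5270119e+08 rad = 5.5270119e+08 / 0.017453293 = 3.1667446e+10 degree ≈ 3.167e+10 degree (4 s.f.). Final answer: 3.167e+10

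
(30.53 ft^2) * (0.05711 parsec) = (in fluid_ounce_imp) 1.759e+20. Check: 1 ft^2 = 0.09290304 m^2, so 30.53 ft^2 = 30.53 * 0.09290304 = 2.8363298 m^2. 1 parsec = 3.0856776e+16 m, so 0.05711 parsec = 0.05711 * 3.0856776e+16 = 1.7622305e+15 m. Combine: 2.8363298 m^2 * 1.7622305e+15 m = 4.9982668e+15 m^3. 1 fluid_ounce_imp = 2.8413063e-05 m^3, so 4.9982668e+15 m^3 = 4.9982668e+15 / 2.8413063e-05 = 1.759144e+20 fluid_ounce_imp ≈ 1.759e+20 fluid_ounce_imp (4 s.f.).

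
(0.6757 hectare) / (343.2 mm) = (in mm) 1.969e+07. Check: 1 hectare = 10000 m^2, so 0.6757 hectare = 0.6757 * 10000 = 6757 m^2. 1 mm = 0.001 m, so 343.2 mm = 343.2 * 0.001 = 0.3432 m. Combine: 6757 m^2 / 0.3432 m = 19688.228 m. 1 mm = 0.001 m, so 19688.228 m = 19688.228 / 0.001 = 19688228 mm ≈ 1.969e+07 mm (4 s.f.).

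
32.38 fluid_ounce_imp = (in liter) 0.92. Check: 1 fluid_ounce_imp = 2.8413063e-05 m^3, so 32.38 fluid_ounce_imp = 32.38 * 2.8413063e-05 = 0.00092001496 m^3. 1 liter = 0.001 m^3, so 0.00092001496 m^3 = 0.00092001496 / 0.001 = 0.92001496 liter ≈ 0.92 liter (4 s.f.).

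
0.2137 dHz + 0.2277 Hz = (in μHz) 1 dHz = 0.1 Hz, so 0.2137 dHz = 0.2137 * 0.1 = 0.02137 Hz. 0.2277 Hz is already in Hz. Sum: 0.02137 + 0.2277 = 0.24907 Hz. 1 μHz = 1e-06 Hz, so 0.24907 Hz = 0.24907 / 1e-06 = 249070 μHz ≈ 2.491e+05 μHz (4 s.f.). Final answer: 2.491e+05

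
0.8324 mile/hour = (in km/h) 1.34. Check: 1 mile/hour = 0.44704 m/s, so 0.8324 mile/hour = 0.8324 * 0.44704 = 0.3721161 m/s. 1 km/h = 0.27777778 m/s, so 0.3721161 m/s = 0.3721161 / 0.27777778 = 1.3396179 km/h ≈ 1.34 km/h (4 s.f.).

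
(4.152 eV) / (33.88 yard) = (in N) 2.147e-20. Check: 1 eV = 1.6021766e-19 J, so 4.152 eV = 4.152 * 1.6021766e-19 = 6.6522374e-19 J. 1 yard = 0.9144 m, so 33.88 yard = 33.88 * 0.9144 = 30.979872 m. Combine: 6.6522374e-19 J / 30.979872 m = 2.1472772e-20 N. Result: 2.1472772e-20 N ≈ 2.147e-20 N (4 s.f.).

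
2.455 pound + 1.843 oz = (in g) 1166. Check: 1 pound = 0.45359237 kg, so 2.455 pound = 2.455 * 0.45359237 = 1.1135693 kg. 1 oz = 0.028349523 kg, so 1.843 oz = 1.843 * 0.028349523 = 0.052248171 kg. Sum: 1.1135693 + 0.052248171 = 1.1658174 kg. 1 g = 0.001 kg, so 1.1658174 kg = 1.1658174 / 0.001 = 1165.8174 g ≈ 1166 g (4 s.f.).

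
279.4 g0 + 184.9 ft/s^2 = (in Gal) 2.796e+05. Check: 1 g0 = 9.80665 m/s^2, so 279.4 g0 = 279.4 * 9.80665 = 2739.978 m/s^2. 1 ft/s^2 = 0.3048 m/s^2, so 184.9 ft/s^2 = 184.9 * 0.3048 = 56.35752 m/s^2. Sum: 2739.978 + 56.35752 = 2796.3355 m/s^2. 1 Gal = 0.01 m/s^2, so 2796.3355 m/s^2 = 2796.3355 / 0.01 = 279633.55 Gal ≈ 2.796e+05 Gal (4 s.f.).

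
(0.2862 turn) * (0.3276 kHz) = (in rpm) 1 turn = 6.2831853 rad, so 0.2862 turn = 0.2862 * 6.2831853 = 1.7982476 rad. 1 kHz = 1000 Hz, so 0.3276 kHz = 0.3276 * 1000 = 327.6 Hz. Combine: 1.7982476 rad * 327.6 Hz = 589.10593 rad/s. 1 rpm = 0.10471976 rad/s, so 589.10593 rad/s = 589.10593 / 0.10471976 = 5625.5472 rpm ≈ 5626 rpm (4 s.f.). Final answer: 5626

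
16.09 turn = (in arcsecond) 1 turn = 6.2831853 rad, so 16.09 turn = 16.09 * 6.2831853 = 101.09645 rad. 1 arcsecond = 4.8481368e-06 rad, so 101.09645 rad = 101.09645 / 4.8481368e-06 = 20852640 arcsecond ≈ 2.085e+07 arcsecond (4 s.f.). Final answer: 2.085e+07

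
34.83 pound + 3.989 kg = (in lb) 1 pound = 0.45359237 kg, so 34.83 pound = 34.83 * 0.45359237 = 15.798622 kg. 3.989 kg is already in kg. Sum: 15.798622 + 3.989 = 19.787622 kg. 1 lb = 0.45359237 kg, so 19.787622 kg = 19.787622 / 0.45359237 = 43.62424 lb ≈ 43.62 lb (4 s.f.). Final answer: 43.62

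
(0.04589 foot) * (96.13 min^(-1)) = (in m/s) 1 foot = 0.3048 m, so 0.04589 foot = 0.04589 * 0.3048 = 0.013987272 m. 1 min^(-1) = 0.016666667 Hz, so 96.13 min^(-1) = 96.13 * 0.016666667 = 1.6021667 Hz. Combine: 0.013987272 m * 1.6021667 Hz = 0.022409941 m/s. Result: 0.022409941 m/s ≈ 0.02241 m/s (4 s.f.). Final answer: 0.02241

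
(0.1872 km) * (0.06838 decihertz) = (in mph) 2.863. Check: 1 km = 1000 m, so 0.1872 km = 0.1872 * 1000 = 187.2 m. 1 decihertz = 0.1 Hz, so 0.06838 decihertz = 0.06838 * 0.1 = 0.006838 Hz. Combine: 187.2 m * 0.006838 Hz = 1.2800736 m/s. 1 mph = 0.44704 m/s, so 1.2800736 m/s = 1.2800736 / 0.44704 = 2.8634431 mph ≈ 2.863 mph (4 s.f.).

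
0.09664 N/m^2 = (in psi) 0.09664 N/m^2 = 0.09664 Pa. 1 psi = 6894.7573 Pa, so 0.09664 Pa = 0.09664 / 6894.7573 = 1.4016447e-05 psi ≈ 1.402e-05 psi (4 s.f.). Final answer: 1.402e-05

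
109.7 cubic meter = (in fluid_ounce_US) 3.709e+06. Check: 109.7 cubic meter = 109.7 m^3. 1 fluid_ounce_US = 2.957353e-05 m^3, so 109.7 m^3 = 109.7 / 2.957353e-05 = 3709398.3 fluid_ounce_US ≈ 3.709e+06 fluid_ounce_US (4 s.f.).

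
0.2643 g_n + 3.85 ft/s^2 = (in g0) 1 g_n = 9.80665 m/s^2, so 0.2643 g_n = 0.2643 * 9.80665 = 2.5918976 m/s^2. 1 ft/s^2 = 0.3048 m/s^2, so 3.85 ft/s^2 = 3.85 * 0.3048 = 1.17348 m/s^2. Sum: 2.5918976 + 1.17348 = 3.7653776 m/s^2. 1 g0 = 9.80665 m/s^2, so 3.7653776 m/s^2 = 3.7653776 / 9.80665 = 0.38396166 g0 ≈ 0.384 g0 (4 s.f.). Final answer: 0.384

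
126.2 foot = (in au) 1 foot = 0.3048 m, so 126.2 foot = 126.2 * 0.3048 = 38.46576 m. 1 au = 1.4959787e+11 m, so 38.46576 m = 38.46576 / 1.4959787e+11 = 2.5712772e-10 au ≈ 2.571e-10 au (4 s.f.). Final answer: 2.571e-10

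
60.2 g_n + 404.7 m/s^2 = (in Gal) 9.951e+04. Check: 1 g_n = 9.80665 m/s^2, so 60.2 g_n = 60.2 * 9.80665 = 590.36033 m/s^2. 404.7 m/s^2 is already in m/s^2. Sum: 590.36033 + 404.7 = 995.06033 m/s^2. 1 Gal = 0.01 m/s^2, so 995.06033 m/s^2 = 995.06033 / 0.01 = 99506.033 Gal ≈ 9.951e+04 Gal (4 s.f.).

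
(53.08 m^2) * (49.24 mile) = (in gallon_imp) 53.08 m^2 is already in m^2. 1 mile = 1609.344 m, so 49.24 mile = 49.24 * 1609.344 = 79244.099 m. Combine: 53.08 m^2 * 79244.099 m = 4206276.8 m^3. 1 gallon_imp = 0.00454609 m^3, so 4206276.8 m^3 = 4206276.8 / 0.00454609 = 9.2525154e+08 gallon_imp ≈ 9.253e+08 gallon_imp (4 s.f.). Final answer: 9.253e+08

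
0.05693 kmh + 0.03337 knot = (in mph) 1 kmh = 0.27777778 m/s, so 0.05693 kmh = 0.05693 * 0.27777778 = 0.015813889 m/s. 1 knot = 0.51444444 m/s, so 0.03337 knot = 0.03337 * 0.51444444 = 0.017167011 m/s. Sum: 0.015813889 + 0.017167011 = 0.0329809 m/s. 1 mph = 0.44704 m/s, so 0.0329809 m/s = 0.0329809 / 0.44704 = 0.073776172 mph ≈ 0.07378 mph (4 s.f.). Final answer: 0.07378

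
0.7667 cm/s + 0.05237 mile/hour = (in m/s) 0.03108. Check: 1 cm/s = 0.01 m/s, so 0.7667 cm/s = 0.7667 * 0.01 = 0.007667 m/s. 1 mile/hour = 0.44704 m/s, so 0.05237 mile/hour = 0.05237 * 0.44704 = 0.023411485 m/s. Sum: 0.007667 + 0.023411485 = 0.031078485 m/s. Result: 0.031078485 m/s ≈ 0.03108 m/s (4 s.f.).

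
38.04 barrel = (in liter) 6048. Check: 1 barrel = 0.15898729 m^3, so 38.04 barrel = 38.04 * 0.15898729 = 6.0478767 m^3. 1 liter = 0.001 m^3, so 6.0478767 m^3 = 6.0478767 / 0.001 = 6047.8767 liter ≈ 6048 liter (4 s.f.).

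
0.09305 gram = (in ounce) 0.003282. Check: 1 gram = 0.001 kg, so 0.09305 gram = 0.09305 * 0.001 = 9.305e-05 kg. 1 ounce = 0.028349523 kg, so 9.305e-05 kg = 9.305e-05 / 0.028349523 = 0.0032822422 ounce ≈ 0.003282 ounce (4 s.f.).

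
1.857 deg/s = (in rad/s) 1 deg/s = 0.017453293 rad/s, so 1.857 deg/s = 1.857 * 0.017453293 = 0.032410764 rad/s. Result: 0.032410764 rad/s ≈ 0.03241 rad/s (4 s.f.). Final answer: 0.03241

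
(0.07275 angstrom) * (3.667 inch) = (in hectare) 6.776e-17. Check: 1 angstrom = 1e-10 m, so 0.07275 angstrom = 0.07275 * 1e-10 = 7.275e-12 m. 1 inch = 0.0254 m, so 3.667 inch = 3.667 * 0.0254 = 0.0931418 m. Combine: 7.275e-12 m * 0.0931418 m = 6.7760659e-13 m^2. 1 hectare = 10000 m^2, so 6.7760659e-13 m^2 = 6.7760659e-13 / 10000 = 6.7760659e-17 hectare ≈ 6.776e-17 hectare (4 s.f.).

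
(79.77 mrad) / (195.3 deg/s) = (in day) 2.709e-07. Check: 1 mrad = 0.001 rad, so 79.77 mrad = 79.77 * 0.001 = 0.07977 rad. 1 deg/s = 0.017453293 rad/s, so 195.3 deg/s = 195.3 * 0.017453293 = 3.408628 rad/s. Combine: 0.07977 rad / 3.408628 rad/s = 0.023402378 s. 1 day = 86400 s, so 0.023402378 s = 0.023402378 / 86400 = 2.7086085e-07 day ≈ 2.709e-07 day (4 s.f.).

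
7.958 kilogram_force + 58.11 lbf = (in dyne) 1 kilogram_force = 9.80665 N, so 7.958 kilogram_force = 7.958 * 9.80665 = 78.041321 N. 1 lbf = 4.4482216 N, so 58.11 lbf = 58.11 * 4.4482216 = 258.48616 N. Sum: 78.041321 + 258.48616 = 336.52748 N. 1 dyne = 1e-05 N, so 336.52748 N = 336.52748 / 1e-05 = 33652748 dyne ≈ 3.365e+07 dyne (4 s.f.). Final answer: 3.365e+07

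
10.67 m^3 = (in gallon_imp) 2347. Check: 1 gallon_imp = 0.00454609 m^3, so 10.67 m^3 = 10.67 / 0.00454609 = 2347.0719 gallon_imp ≈ 2347 gallon_imp (4 s.f.).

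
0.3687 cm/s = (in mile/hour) 0.008248. Check: 1 cm/s = 0.01 m/s, so 0.3687 cm/s = 0.3687 * 0.01 = 0.003687 m/s. 1 mile/hour = 0.44704 m/s, so 0.003687 m/s = 0.003687 / 0.44704 = 0.0082475841 mile/hour ≈ 0.008248 mile/hour (4 s.f.).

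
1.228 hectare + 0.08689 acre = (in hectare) 1.263. Check: 1 hectare = 10000 m^2, so 1.228 hectare = 1.228 * 10000 = 12280 m^2. 1 acre = 4046.8564 m^2, so 0.08689 acre = 0.08689 * 4046.8564 = 351.63135 m^2. Sum: 12280 + 351.63135 = 12631.631 m^2. 1 hectare = 10000 m^2, so 12631.631 m^2 = 12631.631 / 10000 = 1.2631631 hectare ≈ 1.263 hectare (4 s.f.).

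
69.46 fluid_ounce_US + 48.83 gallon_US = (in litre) 1 fluid_ounce_US = 2.957353e-05 m^3, so 69.46 fluid_ounce_US = 69.46 * 2.957353e-05 = 0.0020541774 m^3. 1 gallon_US = 0.0037854118 m^3, so 48.83 gallon_US = 48.83 * 0.0037854118 = 0.18484166 m^3. Sum: 0.0020541774 + 0.18484166 = 0.18689583 m^3. 1 litre = 0.001 m^3, so 0.18689583 m^3 = 0.18689583 / 0.001 = 186.89583 litre ≈ 186.9 litre (4 s.f.). Final answer: 186.9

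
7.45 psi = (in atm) 1 psi = 6894.7573 Pa, so 7.45 psi = 7.45 * 6894.7573 = 51365.942 Pa. 1 atm = 101325 Pa, so 51365.942 Pa = 51365.942 / 101325 = 0.50694243 atm ≈ 0.5069 atm (4 s.f.). Final answer: 0.5069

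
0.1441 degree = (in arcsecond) 1 degree = 0.017453293 rad, so 0.1441 degree = 0.1441 * 0.017453293 = 0.0025150195 rad. 1 arcsecond = 4.8481368e-06 rad, so 0.0025150195 rad = 0.0025150195 / 4.8481368e-06 = 518.76 arcsecond ≈ 518.8 arcsecond (4 s.f.). Final answer: 518.8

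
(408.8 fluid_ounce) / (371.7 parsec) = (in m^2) 1.054e-21. Check: 1 fluid_ounce = 2.957353e-05 m^3, so 408.8 fluid_ounce = 408.8 * 2.957353e-05 = 0.012089659 m^3. 1 parsec = 3.0856776e+16 m, so 371.7 parsec = 371.7 * 3.0856776e+16 = 1.1469464e+19 m. Combine: 0.012089659 m^3 / 1.1469464e+19 m = 1.0540736e-21 m^2. Result: 1.0540736e-21 m^2 ≈ 1.054e-21 m^2 (4 s.f.).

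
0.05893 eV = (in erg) 9.442e-14. Check: 1 eV = 1.6021766e-19 J, so 0.05893 eV = 0.05893 * 1.6021766e-19 = 9.4416269e-21 J. 1 erg = 1e-07 J, so 9.4416269e-21 J = 9.4416269e-21 / 1e-07 = 9.4416269e-14 erg ≈ 9.442e-14 erg (4 s.f.).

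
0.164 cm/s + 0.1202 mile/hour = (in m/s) 1 cm/s = 0.01 m/s, so 0.164 cm/s = 0.164 * 0.01 = 0.00164 m/s. 1 mile/hour = 0.44704 m/s, so 0.1202 mile/hour = 0.1202 * 0.44704 = 0.053734208 m/s. Sum: 0.00164 + 0.053734208 = 0.055374208 m/s. Result: 0.055374208 m/s ≈ 0.05537 m/s (4 s.f.). Final answer: 0.05537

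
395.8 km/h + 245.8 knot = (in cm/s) 1 km/h = 0.27777778 m/s, so 395.8 km/h = 395.8 * 0.27777778 = 109.94444 m/s. 1 knot = 0.51444444 m/s, so 245.8 knot = 245.8 * 0.51444444 = 126.45044 m/s. Sum: 109.94444 + 126.45044 = 236.39489 m/s. 1 cm/s = 0.01 m/s, so 236.39489 m/s = 236.39489 / 0.01 = 23639.489 cm/s ≈ 2.364e+04 cm/s (4 s.f.). Final answer: 2.364e+04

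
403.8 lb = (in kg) 183.2. Check: 1 lb = 0.45359237 kg, so 403.8 lb = 403.8 * 0.45359237 = 183.1606 kg. Result: 183.1606 kg ≈ 183.2 kg (4 s.f.).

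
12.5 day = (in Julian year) 1 day = 86400 s, so 12.5 day = 12.5 * 86400 = 1080000 s. 1 Julian year = 31557600 s, so 1080000 s = 1080000 / 31557600 = 0.034223135 Julian year ≈ 0.03422 Julian year (4 s.f.). Final answer: 0.03422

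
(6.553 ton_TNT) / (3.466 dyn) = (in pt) 1 ton_TNT = 4.184e+09 J, so 6.553 ton_TNT = 6.553 * 4.184e+09 = 2.7417752e+10 J. 1 dyn = 1e-05 N, so 3.466 dyn = 3.466 * 1e-05 = 3.466e-05 N. Combine: 2.7417752e+10 J / 3.466e-05 N = 7.9104882e+14 m. 1 pt = 0.00035277778 m, so 7.9104882e+14 m = 7.9104882e+14 / 0.00035277778 = 2.2423431e+18 pt ≈ 2.242e+18 pt (4 s.f.). Final answer: 2.242e+18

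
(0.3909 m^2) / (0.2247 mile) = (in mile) 6.717e-07. Check: 0.3909 m^2 is already in m^2. 1 mile = 1609.344 m, so 0.2247 mile = 0.2247 * 1609.344 = 361.6196 m. Combine: 0.3909 m^2 / 361.6196 m = 0.0010809702 m. 1 mile = 1609.344 m, so 0.0010809702 m = 0.0010809702 / 1609.344 = 6.7168373e-07 mile ≈ 6.717e-07 mile (4 s.f.).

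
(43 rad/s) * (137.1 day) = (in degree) 43 rad/s is already in rad/s. 1 day = 86400 s, so 137.1 day = 137.1 * 86400 = 11845440 s. Combine: 43 rad/s * 11845440 s = 5.0935392e+08 rad. 1 degree = 0.017453293 rad, so 5.0935392e+08 rad = 5.0935392e+08 / 0.017453293 = 2.918383e+10 degree ≈ 2.918e+10 degree (4 s.f.). Final answer: 2.918e+10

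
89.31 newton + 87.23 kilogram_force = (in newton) 944.7. Check: 89.31 newton = 89.31 N. 1 kilogram_force = 9.80665 N, so 87.23 kilogram_force = 87.23 * 9.80665 = 855.43408 N. Sum: 89.31 + 855.43408 = 944.74408 N. 944.74408 N = 944.74408 newton ≈ 944.7 newton (4 s.f.).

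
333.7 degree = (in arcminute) 1 degree = 0.017453293 rad, so 333.7 degree = 333.7 * 0.017453293 = 5.8241637 rad. 1 arcminute = 0.00029088821 rad, so 5.8241637 rad = 5.8241637 / 0.00029088821 = 20022 arcminute ≈ 2.002e+04 arcminute (4 s.f.). Final answer: 2.002e+04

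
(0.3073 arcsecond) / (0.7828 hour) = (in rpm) 1 arcsecond = 4.8481368e-06 rad, so 0.3073 arcsecond = 0.3073 * 4.8481368e-06 = 1.4898324e-06 rad. 1 hour = 3600 s, so 0.7828 hour = 0.7828 * 3600 = 2818.08 s. Combine: 1.4898324e-06 rad / 2818.08 s = 5.2866932e-10 rad/s. 1 rpm = 0.10471976 rad/s, so 5.2866932e-10 rad/s = 5.2866932e-10 / 0.10471976 = 5.0484201e-09 rpm ≈ 5.048e-09 rpm (4 s.f.). Final answer: 5.048e-09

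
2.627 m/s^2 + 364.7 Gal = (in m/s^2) 2.627 m/s^2 is already in m/s^2. 1 Gal = 0.01 m/s^2, so 364.7 Gal = 364.7 * 0.01 = 3.647 m/s^2. Sum: 2.627 + 3.647 = 6.274 m/s^2. Result: 6.274 m/s^2. Final answer: 6.274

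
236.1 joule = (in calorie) 56.43. Check: 236.1 joule = 236.1 J. 1 calorie = 4.184 J, so 236.1 J = 236.1 / 4.184 = 56.429254 calorie ≈ 56.43 calorie (4 s.f.).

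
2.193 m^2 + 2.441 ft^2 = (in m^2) 2.42. Check: 2.193 m^2 is already in m^2. 1 ft^2 = 0.09290304 m^2, so 2.441 ft^2 = 2.441 * 0.09290304 = 0.22677632 m^2. Sum: 2.193 + 0.22677632 = 2.4197763 m^2. Result: 2.4197763 m^2 ≈ 2.42 m^2 (4 s.f.).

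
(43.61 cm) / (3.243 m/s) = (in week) 2.223e-07. Check: 1 cm = 0.01 m, so 43.61 cm = 43.61 * 0.01 = 0.4361 m. 3.243 m/s is already in m/s. Combine: 0.4361 m / 3.243 m/s = 0.13447425 s. 1 week = 604800 s, so 0.13447425 s = 0.13447425 / 604800 = 2.2234499e-07 week ≈ 2.223e-07 week (4 s.f.).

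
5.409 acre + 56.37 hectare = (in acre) 1 acre = 4046.8564 m^2, so 5.409 acre = 5.409 * 4046.8564 = 21889.446 m^2. 1 hectare = 10000 m^2, so 56.37 hectare = 56.37 * 10000 = 563700 m^2. Sum: 21889.446 + 563700 = 585589.45 m^2. 1 acre = 4046.8564 m^2, so 585589.45 m^2 = 585589.45 / 4046.8564 = 144.7023 acre ≈ 144.7 acre (4 s.f.). Final answer: 144.7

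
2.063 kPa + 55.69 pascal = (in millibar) 1 kPa = 1000 Pa, so 2.063 kPa = 2.063 * 1000 = 2063 Pa. 55.69 pascal = 55.69 Pa. Sum: 2063 + 55.69 = 2118.69 Pa. 1 millibar = 100 Pa, so 2118.69 Pa = 2118.69 / 100 = 21.1869 millibar ≈ 21.19 millibar (4 s.f.). Final answer: 21.19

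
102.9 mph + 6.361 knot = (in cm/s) 4927. Check: 1 mph = 0.44704 m/s, so 102.9 mph = 102.9 * 0.44704 = 46.000416 m/s. 1 knot = 0.51444444 m/s, so 6.361 knot = 6.361 * 0.51444444 = 3.2723811 m/s. Sum: 46.000416 + 3.2723811 = 49.272797 m/s. 1 cm/s = 0.01 m/s, so 49.272797 m/s = 49.272797 / 0.01 = 4927.2797 cm/s ≈ 4927 cm/s (4 s.f.).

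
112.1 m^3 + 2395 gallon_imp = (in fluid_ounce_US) 4.159e+06. Check: 112.1 m^3 is already in m^3. 1 gallon_imp = 0.00454609 m^3, so 2395 gallon_imp = 2395 * 0.00454609 = 10.887886 m^3. Sum: 112.1 + 10.887886 = 122.98789 m^3. 1 fluid_ounce_US = 2.957353e-05 m^3, so 122.98789 m^3 = 122.98789 / 2.957353e-05 = 4158715.2 fluid_ounce_US ≈ 4.159e+06 fluid_ounce_US (4 s.f.).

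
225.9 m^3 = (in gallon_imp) 1 gallon_imp = 0.00454609 m^3, so 225.9 m^3 = 225.9 / 0.00454609 = 49691.053 gallon_imp ≈ 4.969e+04 gallon_imp (4 s.f.). Final answer: 4.969e+04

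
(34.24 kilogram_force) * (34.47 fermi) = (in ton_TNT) 2.766e-21. Check: 1 kilogram_force = 9.80665 N, so 34.24 kilogram_force = 34.24 * 9.80665 = 335.7797 N. 1 fermi = 1e-15 m, so 34.47 fermi = 34.47 * 1e-15 = 3.447e-14 m. Combine: 335.7797 N * 3.447e-14 m = 1.1574326e-11 J. 1 ton_TNT = 4.184e+09 J, so 1.1574326e-11 J = 1.1574326e-11 / 4.184e+09 = 2.7663303e-21 ton_TNT ≈ 2.766e-21 ton_TNT (4 s.f.).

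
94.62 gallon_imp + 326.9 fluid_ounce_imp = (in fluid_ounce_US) 1 gallon_imp = 0.00454609 m^3, so 94.62 gallon_imp = 94.62 * 0.00454609 = 0.43015104 m^3. 1 fluid_ounce_imp = 2.8413063e-05 m^3, so 326.9 fluid_ounce_imp = 326.9 * 2.8413063e-05 = 0.0092882301 m^3. Sum: 0.43015104 + 0.0092882301 = 0.43943927 m^3. 1 fluid_ounce_US = 2.957353e-05 m^3, so 0.43943927 m^3 = 0.43943927 / 2.957353e-05 = 14859.209 fluid_ounce_US ≈ 1.486e+04 fluid_ounce_US (4 s.f.). Final answer: 1.486e+04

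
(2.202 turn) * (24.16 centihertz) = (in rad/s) 1 turn = 6.2831853 rad, so 2.202 turn = 2.202 * 6.2831853 = 13.835574 rad. 1 centihertz = 0.01 Hz, so 24.16 centihertz = 24.16 * 0.01 = 0.2416 Hz. Combine: 13.835574 rad * 0.2416 Hz = 3.3426747 rad/s. Result: 3.3426747 rad/s ≈ 3.343 rad/s (4 s.f.). Final answer: 3.343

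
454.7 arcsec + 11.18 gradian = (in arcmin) 611.3. Check: 1 arcsec = 4.8481368e-06 rad, so 454.7 arcsec = 454.7 * 4.8481368e-06 = 0.0022044478 rad. 1 gradian = 0.015707963 rad, so 11.18 gradian = 11.18 * 0.015707963 = 0.17561503 rad. Sum: 0.0022044478 + 0.17561503 = 0.17781948 rad. 1 arcmin = 0.00029088821 rad, so 0.17781948 rad = 0.17781948 / 0.00029088821 = 611.29833 arcmin ≈ 611.3 arcmin (4 s.f.).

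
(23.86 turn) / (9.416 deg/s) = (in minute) 1 turn = 6.2831853 rad, so 23.86 turn = 23.86 * 6.2831853 = 149.9168 rad. 1 deg/s = 0.017453293 rad/s, so 9.416 deg/s = 9.416 * 0.017453293 = 0.1643402 rad/s. Combine: 149.9168 rad / 0.1643402 rad/s = 912.23449 s. 1 minute = 60 s, so 912.23449 s = 912.23449 / 60 = 15.203908 minute ≈ 15.2 minute (4 s.f.). Final answer: 15.2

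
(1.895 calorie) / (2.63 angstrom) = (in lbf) 1 calorie = 4.184 J, so 1.895 calorie = 1.895 * 4.184 = 7.92868 J. 1 angstrom = 1e-10 m, so 2.63 angstrom = 2.63 * 1e-10 = 2.63e-10 m. Combine: 7.92868 J / 2.63e-10 m = 3.0147072e+10 N. 1 lbf = 4.4482216 N, so 3.0147072e+10 N = 3.0147072e+10 / 4.4482216 = 6.7773314e+09 lbf ≈ 6.777e+09 lbf (4 s.f.). Final answer: 6.777e+09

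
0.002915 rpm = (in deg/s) 1 rpm = 0.10471976 rad/s, so 0.002915 rpm = 0.002915 * 0.10471976 = 0.00030525809 rad/s. 1 deg/s = 0.017453293 rad/s, so 0.00030525809 rad/s = 0.00030525809 / 0.017453293 = 0.01749 deg/s. Final answer: 0.01749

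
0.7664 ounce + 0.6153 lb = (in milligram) 3.008e+05. Check: 1 ounce = 0.028349523 kg, so 0.7664 ounce = 0.7664 * 0.028349523 = 0.021727075 kg. 1 lb = 0.45359237 kg, so 0.6153 lb = 0.6153 * 0.45359237 = 0.27909539 kg. Sum: 0.021727075 + 0.27909539 = 0.30082246 kg. 1 milligram = 1e-06 kg, so 0.30082246 kg = 0.30082246 / 1e-06 = 300822.46 milligram ≈ 3.008e+05 milligram (4 s.f.).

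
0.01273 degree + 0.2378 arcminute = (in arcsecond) 1 degree = 0.017453293 rad, so 0.01273 degree = 0.01273 * 0.017453293 = 0.00022218041 rad. 1 arcminute = 0.00029088821 rad, so 0.2378 arcminute = 0.2378 * 0.00029088821 = 6.9173216e-05 rad. Sum: 0.00022218041 + 6.9173216e-05 = 0.00029135363 rad. 1 arcsecond = 4.8481368e-06 rad, so 0.00029135363 rad = 0.00029135363 / 4.8481368e-06 = 60.096 arcsecond ≈ 60.1 arcsecond (4 s.f.). Final answer: 60.1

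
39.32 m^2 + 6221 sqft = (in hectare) 0.06173. Check: 39.32 m^2 is already in m^2. 1 sqft = 0.09290304 m^2, so 6221 sqft = 6221 * 0.09290304 = 577.94981 m^2. Sum: 39.32 + 577.94981 = 617.26981 m^2. 1 hectare = 10000 m^2, so 617.26981 m^2 = 617.26981 / 10000 = 0.061726981 hectare ≈ 0.06173 hectare (4 s.f.).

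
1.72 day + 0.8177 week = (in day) 1 day = 86400 s, so 1.72 day = 1.72 * 86400 = 148608 s. 1 week = 604800 s, so 0.8177 week = 0.8177 * 604800 = 494544.96 s. Sum: 148608 + 494544.96 = 643152.96 s. 1 day = 86400 s, so 643152.96 s = 643152.96 / 86400 = 7.4439 day ≈ 7.444 day (4 s.f.). Final answer: 7.444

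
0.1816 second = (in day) 0.1816 second = 0.1816 s. 1 day = 86400 s, so 0.1816 s = 0.1816 / 86400 = 2.1018519e-06 day ≈ 2.102e-06 day (4 s.f.). Final answer: 2.102e-06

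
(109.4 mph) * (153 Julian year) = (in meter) 1 mph = 0.44704 m/s, so 109.4 mph = 109.4 * 0.44704 = 48.906176 m/s. 1 Julian year = 31557600 s, so 153 Julian year = 153 * 31557600 = 4.8283128e+09 s. Combine: 48.906176 m/s * 4.8283128e+09 s = 2.3613432e+11 m. 2.3613432e+11 m = 2.3613432e+11 meter ≈ 2.361e+11 meter (4 s.f.). Final answer: 2.361e+11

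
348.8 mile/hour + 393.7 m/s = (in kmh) 1 mile/hour = 0.44704 m/s, so 348.8 mile/hour = 348.8 * 0.44704 = 155.92755 m/s. 393.7 m/s is already in m/s. Sum: 155.92755 + 393.7 = 549.62755 m/s. 1 kmh = 0.27777778 m/s, so 549.62755 m/s = 549.62755 / 0.27777778 = 1978.6592 kmh ≈ 1979 kmh (4 s.f.). Final answer: 1979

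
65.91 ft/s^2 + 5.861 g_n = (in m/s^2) 1 ft/s^2 = 0.3048 m/s^2, so 65.91 ft/s^2 = 65.91 * 0.3048 = 20.089368 m/s^2. 1 g_n = 9.80665 m/s^2, so 5.861 g_n = 5.861 * 9.80665 = 57.476776 m/s^2. Sum: 20.089368 + 57.476776 = 77.566144 m/s^2. Result: 77.566144 m/s^2 ≈ 77.57 m/s^2 (4 s.f.). Final answer: 77.57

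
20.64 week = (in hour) 3468. Check: 1 week = 604800 s, so 20.64 week = 20.64 * 604800 = 12483072 s. 1 hour = 3600 s, so 12483072 s = 12483072 / 3600 = 3467.52 hour ≈ 3468 hour (4 s.f.).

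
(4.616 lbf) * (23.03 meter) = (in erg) 1 lbf = 4.4482216 N, so 4.616 lbf = 4.616 * 4.4482216 = 20.532991 N. 23.03 meter = 23.03 m. Combine: 20.532991 N * 23.03 m = 472.87478 J. 1 erg = 1e-07 J, so 472.87478 J = 472.87478 / 1e-07 = 4.7287478e+09 erg ≈ 4.729e+09 erg (4 s.f.). Final answer: 4.729e+09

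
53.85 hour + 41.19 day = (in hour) 1042. Check: 1 hour = 3600 s, so 53.85 hour = 53.85 * 3600 = 193860 s. 1 day = 86400 s, so 41.19 day = 41.19 * 86400 = 3558816 s. Sum: 193860 + 3558816 = 3752676 s. 1 hour = 3600 s, so 3752676 s = 3752676 / 3600 = 1042.41 hour ≈ 1042 hour (4 s.f.).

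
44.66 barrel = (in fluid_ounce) 1 barrel = 0.15898729 m^3, so 44.66 barrel = 44.66 * 0.15898729 = 7.1003726 m^3. 1 fluid_ounce = 2.957353e-05 m^3, so 7.1003726 m^3 = 7.1003726 / 2.957353e-05 = 240092.16 fluid_ounce ≈ 2.401e+05 fluid_ounce (4 s.f.). Final answer: 2.401e+05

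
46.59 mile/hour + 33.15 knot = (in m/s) 37.88. Check: 1 mile/hour = 0.44704 m/s, so 46.59 mile/hour = 46.59 * 0.44704 = 20.827594 m/s. 1 knot = 0.51444444 m/s, so 33.15 knot = 33.15 * 0.51444444 = 17.053833 m/s. Sum: 20.827594 + 17.053833 = 37.881427 m/s. Result: 37.881427 m/s ≈ 37.88 m/s (4 s.f.).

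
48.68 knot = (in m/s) 1 knot = 0.51444444 m/s, so 48.68 knot = 48.68 * 0.51444444 = 25.043156 m/s. Result: 25.043156 m/s ≈ 25.04 m/s (4 s.f.). Final answer: 25.04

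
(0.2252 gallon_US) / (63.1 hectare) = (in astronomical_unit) 1 gallon_US = 0.0037854118 m^3, so 0.2252 gallon_US = 0.2252 * 0.0037854118 = 0.00085247473 m^3. 1 hectare = 10000 m^2, so 63.1 hectare = 63.1 * 10000 = 631000 m^2. Combine: 0.00085247473 m^3 / 631000 m^2 = 1.3509901e-09 m. 1 astronomical_unit = 1.4959787e+11 m, so 1.3509901e-09 m = 1.3509901e-09 / 1.4959787e+11 = 9.0308108e-21 astronomical_unit ≈ 9.031e-21 astronomical_unit (4 s.f.). Final answer: 9.031e-21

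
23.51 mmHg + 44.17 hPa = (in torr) 56.64. Check: 1 mmHg = 133.32237 Pa, so 23.51 mmHg = 23.51 * 133.32237 = 3134.4089 Pa. 1 hPa = 100 Pa, so 44.17 hPa = 44.17 * 100 = 4417 Pa. Sum: 3134.4089 + 4417 = 7551.4089 Pa. 1 torr = 133.32237 Pa, so 7551.4089 Pa = 7551.4089 / 133.32237 = 56.640225 torr ≈ 56.64 torr (4 s.f.).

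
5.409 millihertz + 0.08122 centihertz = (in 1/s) 1 millihertz = 0.001 Hz, so 5.409 millihertz = 5.409 * 0.001 = 0.005409 Hz. 1 centihertz = 0.01 Hz, so 0.08122 centihertz = 0.08122 * 0.01 = 0.0008122 Hz. Sum: 0.005409 + 0.0008122 = 0.0062212 Hz. 0.0062212 Hz = 0.0062212 1/s ≈ 0.006221 1/s (4 s.f.). Final answer: 0.006221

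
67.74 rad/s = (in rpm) 1 rpm = 0.10471976 rad/s, so 67.74 rad/s = 67.74 / 0.10471976 = 646.86935 rpm ≈ 646.9 rpm (4 s.f.). Final answer: 646.9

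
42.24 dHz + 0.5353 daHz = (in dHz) 95.77. Check: 1 dHz = 0.1 Hz, so 42.24 dHz = 42.24 * 0.1 = 4.224 Hz. 1 daHz = 10 Hz, so 0.5353 daHz = 0.5353 * 10 = 5.353 Hz. Sum: 4.224 + 5.353 = 9.577 Hz. 1 dHz = 0.1 Hz, so 9.577 Hz = 9.577 / 0.1 = 95.77 dHz.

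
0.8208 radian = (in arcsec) 1.693e+05. Check: 0.8208 radian = 0.8208 rad. 1 arcsec = 4.8481368e-06 rad, so 0.8208 rad = 0.8208 / 4.8481368e-06 = 169302.15 arcsec ≈ 1.693e+05 arcsec (4 s.f.).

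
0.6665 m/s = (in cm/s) 1 cm/s = 0.01 m/s, so 0.6665 m/s = 0.6665 / 0.01 = 66.65 cm/s. Final answer: 66.65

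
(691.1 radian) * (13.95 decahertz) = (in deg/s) 691.1 radian = 691.1 rad. 1 decahertz = 10 Hz, so 13.95 decahertz = 13.95 * 10 = 139.5 Hz. Combine: 691.1 rad * 139.5 Hz = 96408.45 rad/s. 1 deg/s = 0.017453293 rad/s, so 96408.45 rad/s = 96408.45 / 0.017453293 = 5523797.3 deg/s ≈ 5.524e+06 deg/s (4 s.f.). Final answer: 5.524e+06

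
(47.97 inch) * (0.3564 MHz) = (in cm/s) 4.343e+07. Check: 1 inch = 0.0254 m, so 47.97 inch = 47.97 * 0.0254 = 1.218438 m. 1 MHz = 1000000 Hz, so 0.3564 MHz = 0.3564 * 1000000 = 356400 Hz. Combine: 1.218438 m * 356400 Hz = 434251.3 m/s. 1 cm/s = 0.01 m/s, so 434251.3 m/s = 434251.3 / 0.01 = 43425130 cm/s ≈ 4.343e+07 cm/s (4 s.f.).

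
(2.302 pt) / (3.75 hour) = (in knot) 1.169e-07. Check: 1 pt = 0.00035277778 m, so 2.302 pt = 2.302 * 0.00035277778 = 0.00081209444 m. 1 hour = 3600 s, so 3.75 hour = 3.75 * 3600 = 13500 s. Combine: 0.00081209444 m / 13500 s = 6.0155144e-08 m/s. 1 knot = 0.51444444 m/s, so 6.0155144e-08 m/s = 6.0155144e-08 / 0.51444444 = 1.1693225e-07 knot ≈ 1.169e-07 knot (4 s.f.).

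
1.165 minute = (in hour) 1 minute = 60 s, so 1.165 minute = 1.165 * 60 = 69.9 s. 1 hour = 3600 s, so 69.9 s = 69.9 / 3600 = 0.019416667 hour ≈ 0.01942 hour (4 s.f.). Final answer: 0.01942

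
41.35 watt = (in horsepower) 0.05545. Check: 41.35 watt = 41.35 W. 1 horsepower = 745.69987 W, so 41.35 W = 41.35 / 745.69987 = 0.055451263 horsepower ≈ 0.05545 horsepower (4 s.f.).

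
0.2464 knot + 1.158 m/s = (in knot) 1 knot = 0.51444444 m/s, so 0.2464 knot = 0.2464 * 0.51444444 = 0.12675911 m/s. 1.158 m/s is already in m/s. Sum: 0.12675911 + 1.158 = 1.2847591 m/s. 1 knot = 0.51444444 m/s, so 1.2847591 m/s = 1.2847591 / 0.51444444 = 2.4973719 knot ≈ 2.497 knot (4 s.f.). Final answer: 2.497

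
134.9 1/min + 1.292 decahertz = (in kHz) 0.01517. Check: 1 1/min = 0.016666667 Hz, so 134.9 1/min = 134.9 * 0.016666667 = 2.2483333 Hz. 1 decahertz = 10 Hz, so 1.292 decahertz = 1.292 * 10 = 12.92 Hz. Sum: 2.2483333 + 12.92 = 15.168333 Hz. 1 kHz = 1000 Hz, so 15.168333 Hz = 15.168333 / 1000 = 0.015168333 kHz ≈ 0.01517 kHz (4 s.f.).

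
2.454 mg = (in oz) 1 mg = 1e-06 kg, so 2.454 mg = 2.454 * 1e-06 = 2.454e-06 kg. 1 oz = 0.028349523 kg, so 2.454e-06 kg = 2.454e-06 / 0.028349523 = 8.6562303e-05 oz ≈ 8.656e-05 oz (4 s.f.). Final answer: 8.656e-05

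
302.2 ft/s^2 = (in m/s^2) 1 ft/s^2 = 0.3048 m/s^2, so 302.2 ft/s^2 = 302.2 * 0.3048 = 92.11056 m/s^2. Result: 92.11056 m/s^2 ≈ 92.11 m/s^2 (4 s.f.). Final answer: 92.11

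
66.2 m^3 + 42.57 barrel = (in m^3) 66.2 m^3 is already in m^3. 1 barrel = 0.15898729 m^3, so 42.57 barrel = 42.57 * 0.15898729 = 6.7680891 m^3. Sum: 66.2 + 6.7680891 = 72.968089 m^3. Result: 72.968089 m^3 ≈ 72.97 m^3 (4 s.f.). Final answer: 72.97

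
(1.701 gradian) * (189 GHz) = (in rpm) 1 gradian = 0.015707963 rad, so 1.701 gradian = 1.701 * 0.015707963 = 0.026719246 rad. 1 GHz = 1e+09 Hz, so 189 GHz = 189 * 1e+09 = 1.89e+11 Hz. Combine: 0.026719246 rad * 1.89e+11 Hz = 5.0499374e+09 rad/s. 1 rpm = 0.10471976 rad/s, so 5.0499374e+09 rad/s = 5.0499374e+09 / 0.10471976 = 4.822335e+10 rpm ≈ 4.822e+10 rpm (4 s.f.). Final answer: 4.822e+10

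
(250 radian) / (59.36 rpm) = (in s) 250 radian = 250 rad. 1 rpm = 0.10471976 rad/s, so 59.36 rpm = 59.36 * 0.10471976 = 6.2161647 rad/s. Combine: 250 rad / 6.2161647 rad/s = 40.217725 s. Result: 40.217725 s ≈ 40.22 s (4 s.f.). Final answer: 40.22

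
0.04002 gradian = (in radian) 0.0006286. Check: 1 gradian = 0.015707963 rad, so 0.04002 gradian = 0.04002 * 0.015707963 = 0.00062863269 rad. 0.00062863269 rad = 0.00062863269 radian ≈ 0.0006286 radian (4 s.f.).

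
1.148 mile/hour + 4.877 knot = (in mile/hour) 6.76. Check: 1 mile/hour = 0.44704 m/s, so 1.148 mile/hour = 1.148 * 0.44704 = 0.51320192 m/s. 1 knot = 0.51444444 m/s, so 4.877 knot = 4.877 * 0.51444444 = 2.5089456 m/s. Sum: 0.51320192 + 2.5089456 = 3.0221475 m/s. 1 mile/hour = 0.44704 m/s, so 3.0221475 m/s = 3.0221475 / 0.44704 = 6.7603514 mile/hour ≈ 6.76 mile/hour (4 s.f.).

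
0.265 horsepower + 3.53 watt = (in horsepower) 0.2697. Check: 1 horsepower = 745.69987 W, so 0.265 horsepower = 0.265 * 745.69987 = 197.61047 W. 3.53 watt = 3.53 W. Sum: 197.61047 + 3.53 = 201.14047 W. 1 horsepower = 745.69987 W, so 201.14047 W = 201.14047 / 745.69987 = 0.26973381 horsepower ≈ 0.2697 horsepower (4 s.f.).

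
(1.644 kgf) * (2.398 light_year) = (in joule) 1 kgf = 9.80665 N, so 1.644 kgf = 1.644 * 9.80665 = 16.122133 N. 1 light_year = 9.4607305e+15 m, so 2.398 light_year = 2.398 * 9.4607305e+15 = 2.2686832e+16 m. Combine: 16.122133 N * 2.2686832e+16 m = 3.6576011e+17 J. 3.6576011e+17 J = 3.6576011e+17 joule ≈ 3.658e+17 joule (4 s.f.). Final answer: 3.658e+17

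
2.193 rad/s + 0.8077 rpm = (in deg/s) 130.5. Check: 2.193 rad/s is already in rad/s. 1 rpm = 0.10471976 rad/s, so 0.8077 rpm = 0.8077 * 0.10471976 = 0.084582146 rad/s. Sum: 2.193 + 0.084582146 = 2.2775821 rad/s. 1 deg/s = 0.017453293 rad/s, so 2.2775821 rad/s = 2.2775821 / 0.017453293 = 130.49584 deg/s ≈ 130.5 deg/s (4 s.f.).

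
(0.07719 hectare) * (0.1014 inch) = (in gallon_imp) 437.3. Check: 1 hectare = 10000 m^2, so 0.07719 hectare = 0.07719 * 10000 = 771.9 m^2. 1 inch = 0.0254 m, so 0.1014 inch = 0.1014 * 0.0254 = 0.00257556 m. Combine: 771.9 m^2 * 0.00257556 m = 1.9880748 m^3. 1 gallon_imp = 0.00454609 m^3, so 1.9880748 m^3 = 1.9880748 / 0.00454609 = 437.31531 gallon_imp ≈ 437.3 gallon_imp (4 s.f.).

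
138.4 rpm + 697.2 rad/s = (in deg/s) 1 rpm = 0.10471976 rad/s, so 138.4 rpm = 138.4 * 0.10471976 = 14.493214 rad/s. 697.2 rad/s is already in rad/s. Sum: 14.493214 + 697.2 = 711.69321 rad/s. 1 deg/s = 0.017453293 rad/s, so 711.69321 rad/s = 711.69321 / 0.017453293 = 40777.017 deg/s ≈ 4.078e+04 deg/s (4 s.f.). Final answer: 4.078e+04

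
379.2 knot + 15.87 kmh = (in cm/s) 1.995e+04. Check: 1 knot = 0.51444444 m/s, so 379.2 knot = 379.2 * 0.51444444 = 195.07733 m/s. 1 kmh = 0.27777778 m/s, so 15.87 kmh = 15.87 * 0.27777778 = 4.4083333 m/s. Sum: 195.07733 + 4.4083333 = 199.48567 m/s. 1 cm/s = 0.01 m/s, so 199.48567 m/s = 199.48567 / 0.01 = 19948.567 cm/s ≈ 1.995e+04 cm/s (4 s.f.).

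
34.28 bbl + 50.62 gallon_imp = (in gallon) 1 bbl = 0.15898729 m^3, so 34.28 bbl = 34.28 * 0.15898729 = 5.4500845 m^3. 1 gallon_imp = 0.00454609 m^3, so 50.62 gallon_imp = 50.62 * 0.00454609 = 0.23012308 m^3. Sum: 5.4500845 + 0.23012308 = 5.6802075 m^3. 1 gallon = 0.0037854118 m^3, so 5.6802075 m^3 = 5.6802075 / 0.0037854118 = 1500.5521 gallon ≈ 1501 gallon (4 s.f.). Final answer: 1501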